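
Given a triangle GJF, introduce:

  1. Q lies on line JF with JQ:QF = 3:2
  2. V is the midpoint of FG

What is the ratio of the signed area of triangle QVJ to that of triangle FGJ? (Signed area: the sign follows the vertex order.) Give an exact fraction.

Choose coordinates G = (0, 0), J = (1, 0), F = (0, 1).
1. Q lies on line JF with JQ:QF = 3:2 ⇒ Q = (2/5, 3/5)
2. V is the midpoint of FG ⇒ V = (0, 1/2)
2·[QVJ] = 3/10, 2·[FGJ] = 1
[QVJ]:[FGJ] = 3/10:1 = 3/10

[QVJ]:[FGJ] = 3/10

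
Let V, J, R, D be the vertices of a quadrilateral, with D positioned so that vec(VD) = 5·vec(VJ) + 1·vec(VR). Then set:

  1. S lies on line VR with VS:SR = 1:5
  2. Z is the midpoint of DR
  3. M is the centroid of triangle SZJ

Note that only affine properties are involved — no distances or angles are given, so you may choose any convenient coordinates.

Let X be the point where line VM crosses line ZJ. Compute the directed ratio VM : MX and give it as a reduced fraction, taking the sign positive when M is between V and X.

VM:MX = 7/5

Set V = (0, 0), J = (1, 0), R = (0, 1), D = (5, 1); any affine frame gives the same invariant.
1. S lies on line VR with VS:SR = 1:5 ⇒ S = (0, 1/6)
2. Z is the midpoint of DR ⇒ Z = (5/2, 1)
3. M is the centroid of triangle SZJ ⇒ M = (7/6, 7/18)
line VM meets ZJ at X = (2, 2/3)
M = V + t·(X−V) with t = 7/12, so VM:MX = 7/12:5/12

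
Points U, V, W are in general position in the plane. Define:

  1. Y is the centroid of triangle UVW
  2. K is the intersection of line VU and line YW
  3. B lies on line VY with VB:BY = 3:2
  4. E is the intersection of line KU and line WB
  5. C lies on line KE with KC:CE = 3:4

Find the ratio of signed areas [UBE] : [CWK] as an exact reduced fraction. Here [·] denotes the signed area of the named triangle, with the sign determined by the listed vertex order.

Set U = (0, 0), V = (1, 0), W = (0, 1); any affine frame gives the same invariant.
1. Y is the centroid of triangle UVW ⇒ Y = (1/3, 1/3)
2. K is the intersection of line VU and line YW ⇒ K = (1/2, 0)
3. B lies on line VY with VB:BY = 3:2 ⇒ B = (3/5, 1/5)
4. E is the intersection of line KU and line WB ⇒ E = (3/4, 0)
5. C lies on line KE with KC:CE = 3:4 ⇒ C = (17/28, 0)
2·[UBE] = -3/20, 2·[CWK] = 3/28
[UBE]:[CWK] = -3/20:3/28 = -7/5

[UBE]:[CWK] = -7/5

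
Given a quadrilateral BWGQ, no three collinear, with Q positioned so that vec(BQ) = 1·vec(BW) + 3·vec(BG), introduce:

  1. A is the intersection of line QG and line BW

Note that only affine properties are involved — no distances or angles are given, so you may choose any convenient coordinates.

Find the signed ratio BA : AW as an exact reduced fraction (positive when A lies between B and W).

Set B = (0, 0), W = (1, 0), G = (0, 1), Q = (1, 3); any affine frame gives the same invariant.
1. A is the intersection of line QG and line BW ⇒ A = (-1/2, 0)
A = B + t·(W−B) with t = -1/2, so BA:AW = t:(1−t) = -1/2:3/2

BA:AW = -1/3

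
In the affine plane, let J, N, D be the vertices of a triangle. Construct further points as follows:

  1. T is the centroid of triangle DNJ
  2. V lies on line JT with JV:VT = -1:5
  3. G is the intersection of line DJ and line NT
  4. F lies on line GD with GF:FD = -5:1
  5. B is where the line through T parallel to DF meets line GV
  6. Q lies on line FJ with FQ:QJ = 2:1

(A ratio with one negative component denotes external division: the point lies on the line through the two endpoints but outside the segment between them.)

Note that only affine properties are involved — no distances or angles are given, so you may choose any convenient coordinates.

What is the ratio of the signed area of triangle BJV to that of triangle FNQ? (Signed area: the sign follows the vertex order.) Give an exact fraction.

Choose coordinates J = (0, 0), N = (1, 0), D = (0, 1).
1. T is the centroid of triangle DNJ ⇒ T = (1/3, 1/3)
2. V lies on line JT with JV:VT = -1:5 ⇒ V = (-1/12, -1/12)
3. G is the intersection of line DJ and line NT ⇒ G = (0, 1/2)
4. F lies on line GD with GF:FD = -5:1 ⇒ F = (0, 9/8)
5. B is where the line through T parallel to DF meets line GV ⇒ B = (1/3, 17/6)
6. Q lies on line FJ with FQ:QJ = 2:1 ⇒ Q = (0, 3/8)
2·[BJV] = -5/24, 2·[FNQ] = -3/4
[BJV]:[FNQ] = -5/24:-3/4 = 5/18

[BJV]:[FNQ] = 5/18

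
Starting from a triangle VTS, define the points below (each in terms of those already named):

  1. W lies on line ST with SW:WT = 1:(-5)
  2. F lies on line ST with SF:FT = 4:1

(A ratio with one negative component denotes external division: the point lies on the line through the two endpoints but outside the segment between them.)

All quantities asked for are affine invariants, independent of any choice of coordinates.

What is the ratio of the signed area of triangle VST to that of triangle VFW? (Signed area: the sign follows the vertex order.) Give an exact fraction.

[VST]:[VFW] = -20/21

Choose coordinates V = (0, 0), T = (1, 0), S = (0, 1).
1. W lies on line ST with SW:WT = 1:(-5) ⇒ W = (-1/4, 5/4)
2. F lies on line ST with SF:FT = 4:1 ⇒ F = (4/5, 1/5)
2·[VST] = -1, 2·[VFW] = 21/20
[VST]:[VFW] = -1:21/20 = -20/21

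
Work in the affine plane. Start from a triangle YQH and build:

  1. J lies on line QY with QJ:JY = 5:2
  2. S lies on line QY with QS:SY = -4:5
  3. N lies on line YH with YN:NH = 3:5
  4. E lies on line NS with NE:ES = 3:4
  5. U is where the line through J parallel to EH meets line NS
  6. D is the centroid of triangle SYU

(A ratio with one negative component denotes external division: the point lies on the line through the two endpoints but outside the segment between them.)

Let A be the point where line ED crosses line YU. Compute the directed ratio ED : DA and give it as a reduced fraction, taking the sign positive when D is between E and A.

Set Y = (0, 0), Q = (1, 0), H = (0, 1); any affine frame gives the same invariant.
1. J lies on line QY with QJ:JY = 5:2 ⇒ J = (2/7, 0)
2. S lies on line QY with QS:SY = -4:5 ⇒ S = (5, 0)
3. N lies on line YH with YN:NH = 3:5 ⇒ N = (0, 3/8)
4. E lies on line NS with NE:ES = 3:4 ⇒ E = (15/7, 3/14)
5. U is where the line through J parallel to EH meets line NS ⇒ U = (-227/245, 1089/2450)
6. D is the centroid of triangle SYU ⇒ D = (998/735, 363/2450)
line ED meets YU at A = (-2951/49245, 4719/164150)
D = E + t·(A−E) with t = 67/188, so ED:DA = 67/188:121/188

ED:DA = 67/121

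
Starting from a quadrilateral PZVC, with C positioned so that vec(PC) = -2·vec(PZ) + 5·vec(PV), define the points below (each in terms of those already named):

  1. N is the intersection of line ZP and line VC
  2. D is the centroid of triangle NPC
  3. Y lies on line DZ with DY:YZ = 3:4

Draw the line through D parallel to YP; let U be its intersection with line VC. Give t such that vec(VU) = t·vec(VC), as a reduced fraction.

t = 3/13

Choose coordinates P = (0, 0), Z = (1, 0), V = (0, 1), C = (-2, 5).
1. N is the intersection of line ZP and line VC ⇒ N = (1/2, 0)
2. D is the centroid of triangle NPC ⇒ D = (-1/2, 5/3)
3. Y lies on line DZ with DY:YZ = 3:4 ⇒ Y = (1/7, 20/21)
through D parallel to YP: direction (-1/7, -20/21); meets VC at U = (-6/13, 25/13)
U = V + t·(C−V) with t = 3/13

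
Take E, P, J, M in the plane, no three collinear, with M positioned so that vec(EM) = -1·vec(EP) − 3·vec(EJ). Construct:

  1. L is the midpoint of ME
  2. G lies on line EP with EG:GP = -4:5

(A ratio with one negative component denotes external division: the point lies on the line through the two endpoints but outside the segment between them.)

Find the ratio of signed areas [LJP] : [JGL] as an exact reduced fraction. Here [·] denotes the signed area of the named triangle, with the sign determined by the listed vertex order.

Work in coordinates with E = (0, 0), P = (1, 0), J = (0, 1), M = (-1, -3).
1. L is the midpoint of ME ⇒ L = (-1/2, -3/2)
2. G lies on line EP with EG:GP = -4:5 ⇒ G = (-4, 0)
2·[LJP] = -3, 2·[JGL] = 19/2
[LJP]:[JGL] = -3:19/2 = -6/19

[LJP]:[JGL] = -6/19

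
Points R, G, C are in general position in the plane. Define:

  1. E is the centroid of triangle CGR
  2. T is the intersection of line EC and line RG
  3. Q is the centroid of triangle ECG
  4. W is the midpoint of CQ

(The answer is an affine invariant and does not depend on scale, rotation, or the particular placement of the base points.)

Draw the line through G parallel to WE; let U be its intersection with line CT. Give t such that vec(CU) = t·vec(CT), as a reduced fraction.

Work in coordinates with R = (0, 0), G = (1, 0), C = (0, 1).
1. E is the centroid of triangle CGR ⇒ E = (1/3, 1/3)
2. T is the intersection of line EC and line RG ⇒ T = (1/2, 0)
3. Q is the centroid of triangle ECG ⇒ Q = (4/9, 4/9)
4. W is the midpoint of CQ ⇒ W = (2/9, 13/18)
through G parallel to WE: direction (1/9, -7/18); meets CT at U = (5/3, -7/3)
U = C + t·(T−C) with t = 10/3

t = 10/3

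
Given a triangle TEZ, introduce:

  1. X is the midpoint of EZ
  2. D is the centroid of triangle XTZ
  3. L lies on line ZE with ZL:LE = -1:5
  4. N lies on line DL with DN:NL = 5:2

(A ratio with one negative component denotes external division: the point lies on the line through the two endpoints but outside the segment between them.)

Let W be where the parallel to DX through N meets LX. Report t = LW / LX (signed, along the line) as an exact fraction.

Choose coordinates T = (0, 0), E = (1, 0), Z = (0, 1).
1. X is the midpoint of EZ ⇒ X = (1/2, 1/2)
2. D is the centroid of triangle XTZ ⇒ D = (1/6, 1/2)
3. L lies on line ZE with ZL:LE = -1:5 ⇒ L = (-1/4, 5/4)
4. N lies on line DL with DN:NL = 5:2 ⇒ N = (-11/84, 29/28)
through N parallel to DX: direction (1/3, 0); meets LX at W = (-1/28, 29/28)
W = L + t·(X−L) with t = 2/7

t = 2/7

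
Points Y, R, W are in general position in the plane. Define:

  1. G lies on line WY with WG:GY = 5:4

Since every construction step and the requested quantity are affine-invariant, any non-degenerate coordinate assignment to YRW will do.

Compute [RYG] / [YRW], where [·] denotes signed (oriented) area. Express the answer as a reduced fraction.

Set Y = (0, 0), R = (1, 0), W = (0, 1); any affine frame gives the same invariant.
1. G lies on line WY with WG:GY = 5:4 ⇒ G = (0, 4/9)
2·[RYG] = -4/9, 2·[YRW] = 1
[RYG]:[YRW] = -4/9:1 = -4/9

[RYG]:[YRW] = -4/9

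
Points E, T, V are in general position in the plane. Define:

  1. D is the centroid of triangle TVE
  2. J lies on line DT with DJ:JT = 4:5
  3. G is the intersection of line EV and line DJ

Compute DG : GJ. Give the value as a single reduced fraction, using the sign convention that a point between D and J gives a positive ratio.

DG:GJ = -9/17

Assign E = (0, 0), T = (1, 0), V = (0, 1) — the answer is frame-independent, so this choice is without loss of generality.
1. D is the centroid of triangle TVE ⇒ D = (1/3, 1/3)
2. J lies on line DT with DJ:JT = 4:5 ⇒ J = (17/27, 5/27)
3. G is the intersection of line EV and line DJ ⇒ G = (0, 1/2)
G = D + t·(J−D) with t = -9/8, so DG:GJ = t:(1−t) = -9/8:17/8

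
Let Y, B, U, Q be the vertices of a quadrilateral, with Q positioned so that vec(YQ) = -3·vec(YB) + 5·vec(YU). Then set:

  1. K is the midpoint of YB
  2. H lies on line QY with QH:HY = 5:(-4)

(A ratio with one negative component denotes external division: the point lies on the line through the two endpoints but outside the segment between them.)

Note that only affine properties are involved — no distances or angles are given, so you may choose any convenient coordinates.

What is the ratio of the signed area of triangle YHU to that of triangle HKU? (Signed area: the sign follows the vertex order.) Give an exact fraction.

[YHU]:[HKU] = -8

Work in coordinates with Y = (0, 0), B = (1, 0), U = (0, 1), Q = (-3, 5).
1. K is the midpoint of YB ⇒ K = (1/2, 0)
2. H lies on line QY with QH:HY = 5:(-4) ⇒ H = (12, -20)
2·[YHU] = 12, 2·[HKU] = -3/2
[YHU]:[HKU] = 12:-3/2 = -8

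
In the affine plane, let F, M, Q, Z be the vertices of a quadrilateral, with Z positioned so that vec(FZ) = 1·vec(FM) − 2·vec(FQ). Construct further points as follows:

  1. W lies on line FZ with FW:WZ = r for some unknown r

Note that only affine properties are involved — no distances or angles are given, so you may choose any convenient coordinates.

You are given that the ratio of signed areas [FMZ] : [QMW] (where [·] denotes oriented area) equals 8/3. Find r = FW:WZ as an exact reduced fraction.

Assign F = (0, 0), M = (1, 0), Q = (0, 1), Z = (1, -2) — the answer is frame-independent, so this choice is without loss of generality.
1. With FW:WZ = r, write λ = r/(r+1) so W = F + λ·(Z−F); W is affine-linear in λ
Every point depending on W is an affine combination of W and λ-independent points, so each such coordinate is linear in λ; the λ² term in each signed area is a multiple of (Z−F)×(Z−F) = 0, so 2·[FMZ] and 2·[QMW] are each linear in λ. Evaluating at λ=0 and λ=1:
  2·[FMZ] = -2,   2·[QMW] = −λ − 1
So [FMZ]:[QMW] = (-2) / (−λ − 1). Setting this equal to 8/3:
  -2 = 8/3·(−λ − 1)  ⇒  λ = -1/4
Then r = λ/(1−λ) = (-1/4)/(5/4) = -1/5. Check: with r = -1/5, W = (-1/4, 1/2) and [FMZ]:[QMW] = 8/3 as required.

r = -1/5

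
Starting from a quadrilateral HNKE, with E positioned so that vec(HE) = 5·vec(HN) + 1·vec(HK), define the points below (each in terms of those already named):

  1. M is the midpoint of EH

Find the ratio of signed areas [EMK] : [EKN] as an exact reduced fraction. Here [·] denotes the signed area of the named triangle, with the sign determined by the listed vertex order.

Set H = (0, 0), N = (1, 0), K = (0, 1), E = (5, 1); any affine frame gives the same invariant.
1. M is the midpoint of EH ⇒ M = (5/2, 1/2)
2·[EMK] = -5/2, 2·[EKN] = 5
[EMK]:[EKN] = -5/2:5 = -1/2

[EMK]:[EKN] = -1/2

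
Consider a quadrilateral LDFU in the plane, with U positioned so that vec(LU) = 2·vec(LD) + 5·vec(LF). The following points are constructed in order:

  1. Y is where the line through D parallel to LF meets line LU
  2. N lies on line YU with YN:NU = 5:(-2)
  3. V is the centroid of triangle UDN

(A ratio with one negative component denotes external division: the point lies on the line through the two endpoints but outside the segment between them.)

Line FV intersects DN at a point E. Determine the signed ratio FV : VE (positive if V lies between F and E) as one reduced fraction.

Choose coordinates L = (0, 0), D = (1, 0), F = (0, 1), U = (2, 5).
1. Y is where the line through D parallel to LF meets line LU ⇒ Y = (1, 5/2)
2. N lies on line YU with YN:NU = 5:(-2) ⇒ N = (8/3, 20/3)
3. V is the centroid of triangle UDN ⇒ V = (17/9, 35/9)
line FV meets DN at E = (85/42, 86/21)
V = F + t·(E−F) with t = 14/15, so FV:VE = 14/15:1/15

FV:VE = 14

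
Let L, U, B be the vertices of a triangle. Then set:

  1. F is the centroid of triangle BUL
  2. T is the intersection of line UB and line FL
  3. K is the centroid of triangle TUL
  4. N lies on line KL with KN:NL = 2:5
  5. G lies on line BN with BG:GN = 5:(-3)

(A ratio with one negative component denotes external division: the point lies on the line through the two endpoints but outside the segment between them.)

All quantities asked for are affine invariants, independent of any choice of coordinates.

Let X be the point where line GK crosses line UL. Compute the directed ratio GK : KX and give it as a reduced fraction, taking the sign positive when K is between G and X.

Work in coordinates with L = (0, 0), U = (1, 0), B = (0, 1).
1. F is the centroid of triangle BUL ⇒ F = (1/3, 1/3)
2. T is the intersection of line UB and line FL ⇒ T = (1/2, 1/2)
3. K is the centroid of triangle TUL ⇒ K = (1/2, 1/6)
4. N lies on line KL with KN:NL = 2:5 ⇒ N = (5/14, 5/42)
5. G lies on line BN with BG:GN = 5:(-3) ⇒ G = (25/28, -101/84)
line GK meets UL at X = (63/115, 0)
K = G + t·(X−G) with t = 115/101, so GK:KX = 115/101:-14/101

GK:KX = -115/14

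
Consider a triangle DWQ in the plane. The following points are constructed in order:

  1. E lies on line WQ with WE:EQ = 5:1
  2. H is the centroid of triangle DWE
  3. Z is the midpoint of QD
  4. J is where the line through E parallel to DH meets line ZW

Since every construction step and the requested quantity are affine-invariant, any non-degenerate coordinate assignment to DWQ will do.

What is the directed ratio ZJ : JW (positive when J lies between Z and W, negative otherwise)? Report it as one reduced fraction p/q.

ZJ:JW = -3/20

Assign D = (0, 0), W = (1, 0), Q = (0, 1) — the answer is frame-independent, so this choice is without loss of generality.
1. E lies on line WQ with WE:EQ = 5:1 ⇒ E = (1/6, 5/6)
2. H is the centroid of triangle DWE ⇒ H = (7/18, 5/18)
3. Z is the midpoint of QD ⇒ Z = (0, 1/2)
4. J is where the line through E parallel to DH meets line ZW ⇒ J = (-3/17, 10/17)
J = Z + t·(W−Z) with t = -3/17, so ZJ:JW = t:(1−t) = -3/17:20/17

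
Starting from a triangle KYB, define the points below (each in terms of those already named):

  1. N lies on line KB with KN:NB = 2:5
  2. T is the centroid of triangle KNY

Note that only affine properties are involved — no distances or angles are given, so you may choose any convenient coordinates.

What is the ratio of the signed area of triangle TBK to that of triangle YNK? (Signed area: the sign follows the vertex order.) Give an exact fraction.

Choose coordinates K = (0, 0), Y = (1, 0), B = (0, 1).
1. N lies on line KB with KN:NB = 2:5 ⇒ N = (0, 2/7)
2. T is the centroid of triangle KNY ⇒ T = (1/3, 2/21)
2·[TBK] = 1/3, 2·[YNK] = 2/7
[TBK]:[YNK] = 1/3:2/7 = 7/6

[TBK]:[YNK] = 7/6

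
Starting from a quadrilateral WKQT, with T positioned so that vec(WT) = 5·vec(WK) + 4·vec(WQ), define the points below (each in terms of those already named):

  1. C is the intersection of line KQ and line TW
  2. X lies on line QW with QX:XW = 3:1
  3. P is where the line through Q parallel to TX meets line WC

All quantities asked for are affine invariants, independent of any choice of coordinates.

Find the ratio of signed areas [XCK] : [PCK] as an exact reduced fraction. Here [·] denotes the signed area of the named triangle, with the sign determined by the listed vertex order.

[XCK]:[PCK] = -3/140

Assign W = (0, 0), K = (1, 0), Q = (0, 1), T = (5, 4) — the answer is frame-independent, so this choice is without loss of generality.
1. C is the intersection of line KQ and line TW ⇒ C = (5/9, 4/9)
2. X lies on line QW with QX:XW = 3:1 ⇒ X = (0, 1/4)
3. P is where the line through Q parallel to TX meets line WC ⇒ P = (20, 16)
2·[XCK] = -1/3, 2·[PCK] = 140/9
[XCK]:[PCK] = -1/3:140/9 = -3/140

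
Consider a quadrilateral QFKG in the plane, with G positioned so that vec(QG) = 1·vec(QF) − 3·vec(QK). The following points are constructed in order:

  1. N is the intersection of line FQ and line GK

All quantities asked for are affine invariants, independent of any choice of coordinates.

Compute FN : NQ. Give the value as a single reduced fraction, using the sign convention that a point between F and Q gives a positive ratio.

Set Q = (0, 0), F = (1, 0), K = (0, 1), G = (1, -3); any affine frame gives the same invariant.
1. N is the intersection of line FQ and line GK ⇒ N = (1/4, 0)
N = F + t·(Q−F) with t = 3/4, so FN:NQ = t:(1−t) = 3/4:1/4

FN:NQ = 3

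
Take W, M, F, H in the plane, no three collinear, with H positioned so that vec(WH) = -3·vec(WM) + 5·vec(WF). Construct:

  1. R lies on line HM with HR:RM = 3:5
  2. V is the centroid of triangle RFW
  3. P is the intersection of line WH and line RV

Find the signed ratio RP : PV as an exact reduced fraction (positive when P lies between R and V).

Work in coordinates with W = (0, 0), M = (1, 0), F = (0, 1), H = (-3, 5).
1. R lies on line HM with HR:RM = 3:5 ⇒ R = (-3/2, 25/8)
2. V is the centroid of triangle RFW ⇒ V = (-1/2, 11/8)
3. P is the intersection of line WH and line RV ⇒ P = (6, -10)
P = R + t·(V−R) with t = 15/2, so RP:PV = t:(1−t) = 15/2:-13/2

RP:PV = -15/13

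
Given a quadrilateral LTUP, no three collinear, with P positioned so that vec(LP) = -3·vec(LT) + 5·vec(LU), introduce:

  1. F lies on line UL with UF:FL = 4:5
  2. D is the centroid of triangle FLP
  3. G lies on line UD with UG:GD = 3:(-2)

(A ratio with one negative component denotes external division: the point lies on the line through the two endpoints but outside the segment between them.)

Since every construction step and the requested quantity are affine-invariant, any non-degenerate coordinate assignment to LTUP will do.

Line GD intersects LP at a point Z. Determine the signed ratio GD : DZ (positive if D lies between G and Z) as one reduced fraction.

Choose coordinates L = (0, 0), T = (1, 0), U = (0, 1), P = (-3, 5).
1. F lies on line UL with UF:FL = 4:5 ⇒ F = (0, 5/9)
2. D is the centroid of triangle FLP ⇒ D = (-1, 50/27)
3. G lies on line UD with UG:GD = 3:(-2) ⇒ G = (-3, 32/9)
line GD meets LP at Z = (-27/22, 45/22)
D = G + t·(Z−G) with t = 44/39, so GD:DZ = 44/39:-5/39

GD:DZ = -44/5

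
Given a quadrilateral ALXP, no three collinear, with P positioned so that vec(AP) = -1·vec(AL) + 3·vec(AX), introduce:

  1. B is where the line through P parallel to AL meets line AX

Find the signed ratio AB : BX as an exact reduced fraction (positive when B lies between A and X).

AB:BX = -3/2

Set A = (0, 0), L = (1, 0), X = (0, 1), P = (-1, 3); any affine frame gives the same invariant.
1. B is where the line through P parallel to AL meets line AX ⇒ B = (0, 3)
B = A + t·(X−A) with t = 3, so AB:BX = t:(1−t) = 3:-2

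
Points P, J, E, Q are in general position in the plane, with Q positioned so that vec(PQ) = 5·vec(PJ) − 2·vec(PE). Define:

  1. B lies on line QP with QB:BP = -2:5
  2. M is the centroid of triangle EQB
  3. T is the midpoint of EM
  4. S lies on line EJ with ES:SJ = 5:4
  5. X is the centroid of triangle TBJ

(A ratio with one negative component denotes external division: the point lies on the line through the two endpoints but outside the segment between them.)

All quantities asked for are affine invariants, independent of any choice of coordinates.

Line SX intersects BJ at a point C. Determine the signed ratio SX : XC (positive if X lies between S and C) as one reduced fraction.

SX:XC = 13/11

Work in coordinates with P = (0, 0), J = (1, 0), E = (0, 1), Q = (5, -2).
1. B lies on line QP with QB:BP = -2:5 ⇒ B = (25/3, -10/3)
2. M is the centroid of triangle EQB ⇒ M = (40/9, -13/9)
3. T is the midpoint of EM ⇒ T = (20/9, -2/9)
4. S lies on line EJ with ES:SJ = 5:4 ⇒ S = (5/9, 4/9)
5. X is the centroid of triangle TBJ ⇒ X = (104/27, -32/27)
line SX meets BJ at C = (259/39, -100/39)
X = S + t·(C−S) with t = 13/24, so SX:XC = 13/24:11/24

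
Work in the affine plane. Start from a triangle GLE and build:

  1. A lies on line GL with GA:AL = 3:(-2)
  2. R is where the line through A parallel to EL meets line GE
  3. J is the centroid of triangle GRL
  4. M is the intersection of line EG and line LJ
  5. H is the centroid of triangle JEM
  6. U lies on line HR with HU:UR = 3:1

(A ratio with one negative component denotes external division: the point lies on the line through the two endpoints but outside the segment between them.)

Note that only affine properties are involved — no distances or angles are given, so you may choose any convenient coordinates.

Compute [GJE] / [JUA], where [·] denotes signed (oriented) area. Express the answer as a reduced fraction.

[GJE]:[JUA] = -12/137

Assign G = (0, 0), L = (1, 0), E = (0, 1) — the answer is frame-independent, so this choice is without loss of generality.
1. A lies on line GL with GA:AL = 3:(-2) ⇒ A = (3, 0)
2. R is where the line through A parallel to EL meets line GE ⇒ R = (0, 3)
3. J is the centroid of triangle GRL ⇒ J = (1/3, 1)
4. M is the intersection of line EG and line LJ ⇒ M = (0, 3/2)
5. H is the centroid of triangle JEM ⇒ H = (1/9, 7/6)
6. U lies on line HR with HU:UR = 3:1 ⇒ U = (1/36, 61/24)
2·[GJE] = 1/3, 2·[JUA] = -137/36
[GJE]:[JUA] = 1/3:-137/36 = -12/137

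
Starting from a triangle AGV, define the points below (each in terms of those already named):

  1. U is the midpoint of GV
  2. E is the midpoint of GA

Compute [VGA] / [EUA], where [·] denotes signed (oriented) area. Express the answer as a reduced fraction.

[VGA]:[EUA] = -4

Work in coordinates with A = (0, 0), G = (1, 0), V = (0, 1).
1. U is the midpoint of GV ⇒ U = (1/2, 1/2)
2. E is the midpoint of GA ⇒ E = (1/2, 0)
2·[VGA] = -1, 2·[EUA] = 1/4
[VGA]:[EUA] = -1:1/4 = -4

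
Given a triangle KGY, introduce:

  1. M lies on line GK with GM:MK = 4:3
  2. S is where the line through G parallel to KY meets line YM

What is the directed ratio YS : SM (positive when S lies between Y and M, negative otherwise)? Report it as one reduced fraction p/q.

Assign K = (0, 0), G = (1, 0), Y = (0, 1) — the answer is frame-independent, so this choice is without loss of generality.
1. M lies on line GK with GM:MK = 4:3 ⇒ M = (3/7, 0)
2. S is where the line through G parallel to KY meets line YM ⇒ S = (1, -4/3)
S = Y + t·(M−Y) with t = 7/3, so YS:SM = t:(1−t) = 7/3:-4/3

YS:SM = -7/4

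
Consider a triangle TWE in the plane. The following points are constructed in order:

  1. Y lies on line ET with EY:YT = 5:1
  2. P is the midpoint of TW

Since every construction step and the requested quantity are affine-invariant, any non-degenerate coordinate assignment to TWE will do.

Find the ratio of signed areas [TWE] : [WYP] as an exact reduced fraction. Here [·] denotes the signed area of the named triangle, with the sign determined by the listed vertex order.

[TWE]:[WYP] = 12

Choose coordinates T = (0, 0), W = (1, 0), E = (0, 1).
1. Y lies on line ET with EY:YT = 5:1 ⇒ Y = (0, 1/6)
2. P is the midpoint of TW ⇒ P = (1/2, 0)
2·[TWE] = 1, 2·[WYP] = 1/12
[TWE]:[WYP] = 1:1/12 = 12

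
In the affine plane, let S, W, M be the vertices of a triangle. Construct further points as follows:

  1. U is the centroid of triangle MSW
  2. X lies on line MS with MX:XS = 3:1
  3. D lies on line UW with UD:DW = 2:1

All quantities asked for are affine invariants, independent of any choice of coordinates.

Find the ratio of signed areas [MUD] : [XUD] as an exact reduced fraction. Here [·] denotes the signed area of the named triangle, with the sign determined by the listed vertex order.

[MUD]:[XUD] = -2

Set S = (0, 0), W = (1, 0), M = (0, 1); any affine frame gives the same invariant.
1. U is the centroid of triangle MSW ⇒ U = (1/3, 1/3)
2. X lies on line MS with MX:XS = 3:1 ⇒ X = (0, 1/4)
3. D lies on line UW with UD:DW = 2:1 ⇒ D = (7/9, 1/9)
2·[MUD] = 2/9, 2·[XUD] = -1/9
[MUD]:[XUD] = 2/9:-1/9 = -2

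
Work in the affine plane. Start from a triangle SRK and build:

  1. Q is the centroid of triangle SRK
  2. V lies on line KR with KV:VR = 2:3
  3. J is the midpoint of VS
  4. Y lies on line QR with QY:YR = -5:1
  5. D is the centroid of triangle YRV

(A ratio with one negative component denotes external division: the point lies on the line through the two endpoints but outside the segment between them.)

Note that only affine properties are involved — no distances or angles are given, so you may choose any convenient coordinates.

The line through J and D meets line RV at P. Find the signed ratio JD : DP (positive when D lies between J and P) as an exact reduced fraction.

JD:DP = -19

Assign S = (0, 0), R = (1, 0), K = (0, 1) — the answer is frame-independent, so this choice is without loss of generality.
1. Q is the centroid of triangle SRK ⇒ Q = (1/3, 1/3)
2. V lies on line KR with KV:VR = 2:3 ⇒ V = (2/5, 3/5)
3. J is the midpoint of VS ⇒ J = (1/5, 3/10)
4. Y lies on line QR with QY:YR = -5:1 ⇒ Y = (7/6, -1/12)
5. D is the centroid of triangle YRV ⇒ D = (77/90, 31/180)
line JD meets RV at P = (78/95, 17/95)
D = J + t·(P−J) with t = 19/18, so JD:DP = 19/18:-1/18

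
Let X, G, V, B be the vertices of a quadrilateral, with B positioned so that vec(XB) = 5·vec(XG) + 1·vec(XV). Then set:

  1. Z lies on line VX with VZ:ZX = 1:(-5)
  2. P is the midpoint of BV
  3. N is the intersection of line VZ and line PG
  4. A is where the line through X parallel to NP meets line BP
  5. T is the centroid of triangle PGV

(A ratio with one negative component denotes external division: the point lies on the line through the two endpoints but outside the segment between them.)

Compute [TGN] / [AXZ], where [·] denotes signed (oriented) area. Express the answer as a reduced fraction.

[TGN]:[AXZ] = 8/27

Assign X = (0, 0), G = (1, 0), V = (0, 1), B = (5, 1) — the answer is frame-independent, so this choice is without loss of generality.
1. Z lies on line VX with VZ:ZX = 1:(-5) ⇒ Z = (0, 5/4)
2. P is the midpoint of BV ⇒ P = (5/2, 1)
3. N is the intersection of line VZ and line PG ⇒ N = (0, -2/3)
4. A is where the line through X parallel to NP meets line BP ⇒ A = (3/2, 1)
5. T is the centroid of triangle PGV ⇒ T = (7/6, 2/3)
2·[TGN] = -5/9, 2·[AXZ] = -15/8
[TGN]:[AXZ] = -5/9:-15/8 = 8/27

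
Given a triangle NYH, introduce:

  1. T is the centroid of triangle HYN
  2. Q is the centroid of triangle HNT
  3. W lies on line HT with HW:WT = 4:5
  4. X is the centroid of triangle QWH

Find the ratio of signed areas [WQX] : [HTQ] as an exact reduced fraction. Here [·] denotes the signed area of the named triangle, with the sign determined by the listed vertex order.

[WQX]:[HTQ] = 4/27

Assign N = (0, 0), Y = (1, 0), H = (0, 1) — the answer is frame-independent, so this choice is without loss of generality.
1. T is the centroid of triangle HYN ⇒ T = (1/3, 1/3)
2. Q is the centroid of triangle HNT ⇒ Q = (1/9, 4/9)
3. W lies on line HT with HW:WT = 4:5 ⇒ W = (4/27, 19/27)
4. X is the centroid of triangle QWH ⇒ X = (7/81, 58/81)
2·[WQX] = -4/243, 2·[HTQ] = -1/9
[WQX]:[HTQ] = -4/243:-1/9 = 4/27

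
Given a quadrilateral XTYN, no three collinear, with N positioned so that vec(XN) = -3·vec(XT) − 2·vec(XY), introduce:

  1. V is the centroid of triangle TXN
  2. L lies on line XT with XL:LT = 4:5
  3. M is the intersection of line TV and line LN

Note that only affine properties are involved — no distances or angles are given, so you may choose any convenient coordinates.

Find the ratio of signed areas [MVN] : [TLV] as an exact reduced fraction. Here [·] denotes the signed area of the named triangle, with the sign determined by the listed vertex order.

Work in coordinates with X = (0, 0), T = (1, 0), Y = (0, 1), N = (-3, -2).
1. V is the centroid of triangle TXN ⇒ V = (-2/3, -2/3)
2. L lies on line XT with XL:LT = 4:5 ⇒ L = (4/9, 0)
3. M is the intersection of line TV and line LN ⇒ M = (-11/14, -5/7)
2·[MVN] = -1/21, 2·[TLV] = 10/27
[MVN]:[TLV] = -1/21:10/27 = -9/70

[MVN]:[TLV] = -9/70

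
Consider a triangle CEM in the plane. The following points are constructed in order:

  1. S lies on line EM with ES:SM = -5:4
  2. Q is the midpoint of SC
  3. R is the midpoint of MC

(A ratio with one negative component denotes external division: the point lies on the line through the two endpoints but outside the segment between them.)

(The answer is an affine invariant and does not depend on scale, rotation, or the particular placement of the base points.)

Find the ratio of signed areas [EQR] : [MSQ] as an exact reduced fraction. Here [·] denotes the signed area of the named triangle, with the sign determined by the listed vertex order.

Work in coordinates with C = (0, 0), E = (1, 0), M = (0, 1).
1. S lies on line EM with ES:SM = -5:4 ⇒ S = (-4, 5)
2. Q is the midpoint of SC ⇒ Q = (-2, 5/2)
3. R is the midpoint of MC ⇒ R = (0, 1/2)
2·[EQR] = 1, 2·[MSQ] = 2
[EQR]:[MSQ] = 1:2 = 1/2

[EQR]:[MSQ] = 1/2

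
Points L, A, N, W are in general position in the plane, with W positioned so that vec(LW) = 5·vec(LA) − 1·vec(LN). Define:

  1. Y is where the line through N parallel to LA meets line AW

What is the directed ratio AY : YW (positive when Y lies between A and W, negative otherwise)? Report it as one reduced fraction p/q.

AY:YW = -1/2

Choose coordinates L = (0, 0), A = (1, 0), N = (0, 1), W = (5, -1).
1. Y is where the line through N parallel to LA meets line AW ⇒ Y = (-3, 1)
Y = A + t·(W−A) with t = -1, so AY:YW = t:(1−t) = -1:2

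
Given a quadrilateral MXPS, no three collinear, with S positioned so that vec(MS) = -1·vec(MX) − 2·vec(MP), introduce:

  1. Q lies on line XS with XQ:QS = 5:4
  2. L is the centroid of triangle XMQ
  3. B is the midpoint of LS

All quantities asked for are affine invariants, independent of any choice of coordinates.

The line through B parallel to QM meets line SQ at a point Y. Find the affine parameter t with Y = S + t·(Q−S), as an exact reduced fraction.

Assign M = (0, 0), X = (1, 0), P = (0, 1), S = (-1, -2) — the answer is frame-independent, so this choice is without loss of generality.
1. Q lies on line XS with XQ:QS = 5:4 ⇒ Q = (-1/9, -10/9)
2. L is the centroid of triangle XMQ ⇒ L = (8/27, -10/27)
3. B is the midpoint of LS ⇒ B = (-19/54, -32/27)
through B parallel to QM: direction (1/9, 10/9); meets SQ at Y = (-10/27, -37/27)
Y = S + t·(Q−S) with t = 17/24

t = 17/24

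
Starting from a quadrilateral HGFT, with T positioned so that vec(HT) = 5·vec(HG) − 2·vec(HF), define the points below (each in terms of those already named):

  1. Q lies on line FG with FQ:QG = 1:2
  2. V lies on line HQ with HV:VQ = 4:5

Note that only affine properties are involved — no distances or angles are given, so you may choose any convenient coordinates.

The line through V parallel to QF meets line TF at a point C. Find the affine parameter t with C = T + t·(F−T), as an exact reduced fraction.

t = 23/18

Choose coordinates H = (0, 0), G = (1, 0), F = (0, 1), T = (5, -2).
1. Q lies on line FG with FQ:QG = 1:2 ⇒ Q = (1/3, 2/3)
2. V lies on line HQ with HV:VQ = 4:5 ⇒ V = (4/27, 8/27)
through V parallel to QF: direction (-1/3, 1/3); meets TF at C = (-25/18, 11/6)
C = T + t·(F−T) with t = 23/18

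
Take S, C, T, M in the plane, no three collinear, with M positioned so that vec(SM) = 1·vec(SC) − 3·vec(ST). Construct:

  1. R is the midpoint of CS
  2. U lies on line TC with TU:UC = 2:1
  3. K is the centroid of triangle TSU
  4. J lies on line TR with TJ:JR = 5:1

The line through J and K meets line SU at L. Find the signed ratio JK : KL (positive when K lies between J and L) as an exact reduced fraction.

Set S = (0, 0), C = (1, 0), T = (0, 1), M = (1, -3); any affine frame gives the same invariant.
1. R is the midpoint of CS ⇒ R = (1/2, 0)
2. U lies on line TC with TU:UC = 2:1 ⇒ U = (2/3, 1/3)
3. K is the centroid of triangle TSU ⇒ K = (2/9, 4/9)
4. J lies on line TR with TJ:JR = 5:1 ⇒ J = (5/12, 1/6)
line JK meets SU at L = (32/81, 16/81)
K = J + t·(L−J) with t = 9, so JK:KL = 9:-8

JK:KL = -9/8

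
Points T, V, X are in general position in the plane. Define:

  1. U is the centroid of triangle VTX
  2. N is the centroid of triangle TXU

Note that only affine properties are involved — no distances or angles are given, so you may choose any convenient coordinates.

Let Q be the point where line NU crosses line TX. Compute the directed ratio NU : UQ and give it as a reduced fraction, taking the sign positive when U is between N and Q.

Choose coordinates T = (0, 0), V = (1, 0), X = (0, 1).
1. U is the centroid of triangle VTX ⇒ U = (1/3, 1/3)
2. N is the centroid of triangle TXU ⇒ N = (1/9, 4/9)
line NU meets TX at Q = (0, 1/2)
U = N + t·(Q−N) with t = -2, so NU:UQ = -2:3

NU:UQ = -2/3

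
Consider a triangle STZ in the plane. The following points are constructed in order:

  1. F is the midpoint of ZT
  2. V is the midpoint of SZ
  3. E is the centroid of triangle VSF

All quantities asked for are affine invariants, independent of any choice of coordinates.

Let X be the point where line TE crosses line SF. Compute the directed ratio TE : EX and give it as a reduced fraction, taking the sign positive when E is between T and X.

Set S = (0, 0), T = (1, 0), Z = (0, 1); any affine frame gives the same invariant.
1. F is the midpoint of ZT ⇒ F = (1/2, 1/2)
2. V is the midpoint of SZ ⇒ V = (0, 1/2)
3. E is the centroid of triangle VSF ⇒ E = (1/6, 1/3)
line TE meets SF at X = (2/7, 2/7)
E = T + t·(X−T) with t = 7/6, so TE:EX = 7/6:-1/6

TE:EX = -7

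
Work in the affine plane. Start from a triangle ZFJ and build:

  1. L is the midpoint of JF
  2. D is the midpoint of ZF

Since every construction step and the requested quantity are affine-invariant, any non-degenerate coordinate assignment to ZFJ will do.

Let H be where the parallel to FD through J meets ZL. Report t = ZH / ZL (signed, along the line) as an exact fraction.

t = 2

Assign Z = (0, 0), F = (1, 0), J = (0, 1) — the answer is frame-independent, so this choice is without loss of generality.
1. L is the midpoint of JF ⇒ L = (1/2, 1/2)
2. D is the midpoint of ZF ⇒ D = (1/2, 0)
through J parallel to FD: direction (-1/2, 0); meets ZL at H = (1, 1)
H = Z + t·(L−Z) with t = 2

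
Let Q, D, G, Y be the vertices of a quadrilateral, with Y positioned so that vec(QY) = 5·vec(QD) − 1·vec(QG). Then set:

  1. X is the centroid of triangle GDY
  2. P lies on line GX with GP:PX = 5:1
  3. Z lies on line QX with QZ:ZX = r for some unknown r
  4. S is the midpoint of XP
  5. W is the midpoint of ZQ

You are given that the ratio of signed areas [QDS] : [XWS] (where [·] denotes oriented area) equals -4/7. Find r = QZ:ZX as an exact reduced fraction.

Set Q = (0, 0), D = (1, 0), G = (0, 1), Y = (5, -1); any affine frame gives the same invariant.
1. X is the centroid of triangle GDY ⇒ X = (2, 0)
2. P lies on line GX with GP:PX = 5:1 ⇒ P = (5/3, 1/6)
3. With QZ:ZX = r, write λ = r/(r+1) so Z = Q + λ·(X−Q); Z is affine-linear in λ
4. S is the midpoint of XP ⇒ S = (11/6, 1/12)
5. W is the midpoint of ZQ ⇒ W is an affine combination of earlier points and hence also affine-linear in λ
Every point depending on Z is an affine combination of Z and λ-independent points, so each such coordinate is linear in λ; the λ² term in each signed area is a multiple of (X−Q)×(X−Q) = 0, so 2·[QDS] and 2·[XWS] are each linear in λ. Evaluating at λ=0 and λ=1:
  2·[QDS] = 1/12,   2·[XWS] = 1/12·λ − 1/6
So [QDS]:[XWS] = (1/12) / (1/12·λ − 1/6). Setting this equal to -4/7:
  1/12 = -4/7·(1/12·λ − 1/6)  ⇒  λ = 1/4
Then r = λ/(1−λ) = (1/4)/(3/4) = 1/3. Check: with r = 1/3, Z = (1/2, 0) and [QDS]:[XWS] = -4/7 as required.

r = 1/3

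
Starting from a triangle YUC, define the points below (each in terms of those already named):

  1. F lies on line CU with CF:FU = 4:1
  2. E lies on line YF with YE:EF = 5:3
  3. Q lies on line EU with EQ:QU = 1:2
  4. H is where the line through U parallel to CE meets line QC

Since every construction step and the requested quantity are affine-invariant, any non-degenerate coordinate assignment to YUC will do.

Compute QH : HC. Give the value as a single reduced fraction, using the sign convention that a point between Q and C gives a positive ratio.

QH:HC = -2/3

Work in coordinates with Y = (0, 0), U = (1, 0), C = (0, 1).
1. F lies on line CU with CF:FU = 4:1 ⇒ F = (4/5, 1/5)
2. E lies on line YF with YE:EF = 5:3 ⇒ E = (1/2, 1/8)
3. Q lies on line EU with EQ:QU = 1:2 ⇒ Q = (2/3, 1/12)
4. H is where the line through U parallel to CE meets line QC ⇒ H = (2, -7/4)
H = Q + t·(C−Q) with t = -2, so QH:HC = t:(1−t) = -2:3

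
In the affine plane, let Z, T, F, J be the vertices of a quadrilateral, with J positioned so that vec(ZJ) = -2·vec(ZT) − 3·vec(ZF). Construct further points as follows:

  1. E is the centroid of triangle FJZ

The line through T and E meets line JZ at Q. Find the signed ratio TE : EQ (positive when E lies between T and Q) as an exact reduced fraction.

TE:EQ = -11/2

Set Z = (0, 0), T = (1, 0), F = (0, 1), J = (-2, -3); any affine frame gives the same invariant.
1. E is the centroid of triangle FJZ ⇒ E = (-2/3, -2/3)
line TE meets JZ at Q = (-4/11, -6/11)
E = T + t·(Q−T) with t = 11/9, so TE:EQ = 11/9:-2/9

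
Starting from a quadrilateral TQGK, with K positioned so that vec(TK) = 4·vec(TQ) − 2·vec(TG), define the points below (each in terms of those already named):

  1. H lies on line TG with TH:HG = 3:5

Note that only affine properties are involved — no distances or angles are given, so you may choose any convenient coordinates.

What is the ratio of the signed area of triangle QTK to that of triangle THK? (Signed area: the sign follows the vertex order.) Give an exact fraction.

[QTK]:[THK] = -4/3

Assign T = (0, 0), Q = (1, 0), G = (0, 1), K = (4, -2) — the answer is frame-independent, so this choice is without loss of generality.
1. H lies on line TG with TH:HG = 3:5 ⇒ H = (0, 3/8)
2·[QTK] = 2, 2·[THK] = -3/2
[QTK]:[THK] = 2:-3/2 = -4/3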